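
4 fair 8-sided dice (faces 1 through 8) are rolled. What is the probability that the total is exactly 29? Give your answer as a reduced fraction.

5/1024

There are 8^4 = 4096 equally likely outcomes.
The number of ordered 4-tuples from {1,…,8} summing to 29 is 20.
P(sum = 29) = 20/4096 = 5/1024.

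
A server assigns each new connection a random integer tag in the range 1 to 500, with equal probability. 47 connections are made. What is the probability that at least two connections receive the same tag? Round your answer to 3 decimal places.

0.893

It's easier to compute the probability that all 47 are distinct.
P(all distinct) = 500/500 · 499/500 · ··· · 454/500 ≈ 0.107.
So the probability of at least one match is 1 − 0.107 = 0.893.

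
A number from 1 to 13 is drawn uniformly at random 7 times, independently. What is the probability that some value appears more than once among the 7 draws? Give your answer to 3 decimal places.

P(all 7 different) = 13/13 · 12/13 · ··· · 7/13 ≈ 0.138.
P(at least two equal) = 1 − 0.138 = 0.862.

0.862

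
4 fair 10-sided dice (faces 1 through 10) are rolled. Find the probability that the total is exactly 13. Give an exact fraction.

11/500

There are 10^4 = 10000 equally likely outcomes.
The number of ordered 4-tuples from {1,…,10} summing to 13 is 220.
P(sum = 13) = 220/10000 = 11/500.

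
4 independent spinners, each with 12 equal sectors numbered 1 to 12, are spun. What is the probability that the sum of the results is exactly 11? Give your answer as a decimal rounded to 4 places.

0.0058

There are 12^4 = 20736 equally likely outcomes.
The number of ordered 4-tuples from {1,…,12} summing to 11 is 120.
P(sum = 11) = 120/20736 = 5/864 ≈ 0.0058.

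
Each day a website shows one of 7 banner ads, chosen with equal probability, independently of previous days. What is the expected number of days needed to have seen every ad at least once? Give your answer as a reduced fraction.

363/20

After i distinct types are collected, each trial gives a new one with probability (7−i)/7, so the expected wait for the next new type is 7/(7−i).
E = 7/7 + 7/6 + 7/5 + 7/4 + 7/3 + 7/2 + 7/1 = 363/20.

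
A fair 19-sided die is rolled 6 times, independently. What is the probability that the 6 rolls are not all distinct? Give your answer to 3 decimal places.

0.585

P(all 6 different) = 19/19 · 18/19 · ··· · 14/19 ≈ 0.415.
P(at least two equal) = 1 − 0.415 = 0.585.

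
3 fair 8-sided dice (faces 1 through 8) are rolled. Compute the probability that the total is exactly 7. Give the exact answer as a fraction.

15/512

There are 8^3 = 512 equally likely outcomes.
The number of ordered 3-tuples from {1,…,8} summing to 7 is 15.
P(sum = 7) = 15/512.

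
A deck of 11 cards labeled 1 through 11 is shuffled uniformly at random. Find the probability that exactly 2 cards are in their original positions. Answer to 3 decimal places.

0.184

Choose which 2 of the 11 are fixed: C(11,2) = 55 ways.
The remaining 9 must have no fixed point: D(9) = 133496.
P = 55·133496/39916800 = 16687/90720 ≈ 0.184.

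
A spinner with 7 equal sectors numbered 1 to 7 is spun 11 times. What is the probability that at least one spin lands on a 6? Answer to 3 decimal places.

P(no spin lands on a 6) = (6/7)^11 ≈ 0.183.
P(at least one) = 1 − 0.183 = 0.817.

0.817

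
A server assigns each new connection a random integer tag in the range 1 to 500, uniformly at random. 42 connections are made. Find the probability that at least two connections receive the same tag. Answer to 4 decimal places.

0.8300

It's easier to compute the probability that all 42 are distinct.
P(all distinct) = 500/500 · 499/500 · ··· · 459/500 ≈ 0.1700.
So the probability of at least one match is 1 − 0.1700 = 0.8300.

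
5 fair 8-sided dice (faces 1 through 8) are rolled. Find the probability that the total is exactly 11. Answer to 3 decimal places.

There are 8^5 = 32768 equally likely outcomes.
The number of ordered 5-tuples from {1,…,8} summing to 11 is 210.
P(sum = 11) = 210/32768 = 105/16384 ≈ 0.006.

0.006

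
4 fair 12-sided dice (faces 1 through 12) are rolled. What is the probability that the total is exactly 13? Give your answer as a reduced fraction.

55/5184

There are 12^4 = 20736 equally likely outcomes.
The number of ordered 4-tuples from {1,…,12} summing to 13 is 220.
P(sum = 13) = 220/20736 = 55/5184.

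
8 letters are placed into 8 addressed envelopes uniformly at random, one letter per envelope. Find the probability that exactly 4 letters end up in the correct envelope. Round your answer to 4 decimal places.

0.0156

Choose which 4 of the 8 are fixed: C(8,4) = 70 ways.
The remaining 4 must have no fixed point: D(4) = 9.
P = 70·9/40320 = 1/64 ≈ 0.0156.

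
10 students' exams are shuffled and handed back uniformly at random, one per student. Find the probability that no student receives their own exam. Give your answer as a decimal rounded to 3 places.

This is the derangement probability: permutations of 10 with no fixed point.
D(10) = 10! · (1 − 1/1! + 1/2! − ··· + (−1)^10/10!) = 1334961.
P = 1334961/3628800 = 16481/44800 ≈ 0.368.

0.368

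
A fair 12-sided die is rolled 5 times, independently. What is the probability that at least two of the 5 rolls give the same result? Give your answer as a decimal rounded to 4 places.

P(all 5 different) = 12/12 · 11/12 · ··· · 8/12 ≈ 0.3819.
P(at least two equal) = 1 − 0.3819 = 0.6181.

0.6181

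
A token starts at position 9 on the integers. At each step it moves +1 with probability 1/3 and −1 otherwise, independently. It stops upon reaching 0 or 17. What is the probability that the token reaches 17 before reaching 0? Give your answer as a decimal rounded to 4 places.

0.0039

Let r = q/p = (2/3)/(1/3) = 2. The recurrence P(i) = p·P(i+1) + q·P(i−1) with P(0)=0, P(17)=1 gives P(i) = (1 − r^i)/(1 − r^17).
P(9) = (1 − (2)^9) / (1 − (2)^17) = 511/131071 ≈ 0.0039.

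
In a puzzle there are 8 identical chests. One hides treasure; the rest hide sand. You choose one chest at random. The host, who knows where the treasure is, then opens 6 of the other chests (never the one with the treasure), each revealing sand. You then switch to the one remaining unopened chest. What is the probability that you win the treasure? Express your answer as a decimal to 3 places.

Your original chest holds the treasure with probability 1/8, so the other 7 collectively hold it with probability 7/8.
The host can always find 6 empty chests to open, so the reveals don't change that 7/8; it is now spread over the 1 remaining unopened chest.
P(win by switching) = (7/8) · (1/1) = 7/8 ≈ 0.875.

0.875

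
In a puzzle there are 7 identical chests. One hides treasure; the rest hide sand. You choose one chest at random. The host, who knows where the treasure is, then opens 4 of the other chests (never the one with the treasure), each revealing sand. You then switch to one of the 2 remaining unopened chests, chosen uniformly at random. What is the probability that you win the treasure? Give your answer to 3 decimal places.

0.429

Your original chest holds the treasure with probability 1/7, so the other 6 collectively hold it with probability 6/7.
The host can always find 4 empty chests to open, so the reveals don't change that 6/7; it is now spread over the 2 remaining unopened chests.
P(win by switching) = (6/7) · (1/2) = 3/7 ≈ 0.429.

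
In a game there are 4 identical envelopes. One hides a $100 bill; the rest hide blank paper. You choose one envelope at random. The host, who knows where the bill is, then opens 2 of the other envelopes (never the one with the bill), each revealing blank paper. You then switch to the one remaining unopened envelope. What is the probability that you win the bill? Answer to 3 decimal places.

0.750

Your original envelope holds the bill with probability 1/4, so the other 3 collectively hold it with probability 3/4.
The host can always find 2 empty envelopes to open, so the reveals don't change that 3/4; it is now spread over the 1 remaining unopened envelope.
P(win by switching) = (3/4) · (1/1) = 3/4 ≈ 0.750.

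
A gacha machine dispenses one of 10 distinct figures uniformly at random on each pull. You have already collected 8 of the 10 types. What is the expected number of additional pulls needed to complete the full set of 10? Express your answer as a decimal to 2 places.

15.00

Starting from 8 distinct types, each trial gives a new one with probability (10−i)/10 when i types are held, so the wait for the next new type is 10/(10−i).
E = 10/2 + 10/1 = 15 ≈ 15.00.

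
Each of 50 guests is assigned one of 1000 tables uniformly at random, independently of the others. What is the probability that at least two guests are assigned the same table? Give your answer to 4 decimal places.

It's easier to compute the probability that all 50 are distinct.
P(all distinct) = 1000/1000 · 999/1000 · ··· · 951/1000 ≈ 0.2877.
So the probability of at least one match is 1 − 0.2877 = 0.7123.

0.7123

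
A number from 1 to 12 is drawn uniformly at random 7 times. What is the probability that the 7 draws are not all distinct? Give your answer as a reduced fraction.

3071/3456

P(all 7 different) = 12/12 · 11/12 · ··· · 6/12 = 385/3456.
P(at least two equal) = 1 − 385/3456 = 3071/3456.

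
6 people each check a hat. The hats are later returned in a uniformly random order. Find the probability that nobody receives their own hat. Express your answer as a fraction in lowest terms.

53/144

This is the derangement probability: permutations of 6 with no fixed point.
D(6) = 6! · (1 − 1/1! + 1/2! − ··· + (−1)^6/6!) = 265.
P = 265/720 = 53/144.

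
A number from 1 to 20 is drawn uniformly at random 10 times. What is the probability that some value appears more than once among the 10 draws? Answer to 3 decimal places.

P(all 10 different) = 20/20 · 19/20 · ··· · 11/20 ≈ 0.065.
P(at least two equal) = 1 − 0.065 = 0.935.

0.935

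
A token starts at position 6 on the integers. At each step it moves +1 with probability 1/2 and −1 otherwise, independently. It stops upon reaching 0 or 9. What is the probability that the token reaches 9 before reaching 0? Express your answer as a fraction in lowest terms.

With a fair step, P(i) = ½P(i−1) + ½P(i+1) with P(0)=0, P(9)=1 has the linear solution P(i) = i/9.
P(6) = 6/9 = 2/3.

2/3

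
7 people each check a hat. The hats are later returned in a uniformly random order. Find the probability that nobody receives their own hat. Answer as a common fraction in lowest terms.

This is the derangement probability: permutations of 7 with no fixed point.
D(7) = 7! · (1 − 1/1! + 1/2! − ··· + (−1)^7/7!) = 1854.
P = 1854/5040 = 103/280.

103/280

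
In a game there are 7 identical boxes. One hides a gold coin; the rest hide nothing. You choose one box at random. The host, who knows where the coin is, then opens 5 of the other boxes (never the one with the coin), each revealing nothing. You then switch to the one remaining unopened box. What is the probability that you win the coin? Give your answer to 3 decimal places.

Your original box holds the coin with probability 1/7, so the other 6 collectively hold it with probability 6/7.
The host can always find 5 empty boxes to open, so the reveals don't change that 6/7; it is now spread over the 1 remaining unopened box.
P(win by switching) = (6/7) · (1/1) = 6/7 ≈ 0.857.

0.857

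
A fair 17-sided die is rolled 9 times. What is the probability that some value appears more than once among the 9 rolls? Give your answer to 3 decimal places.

P(all 9 different) = 17/17 · 16/17 · ··· · 9/17 ≈ 0.074.
P(at least two equal) = 1 − 0.074 = 0.926.

0.926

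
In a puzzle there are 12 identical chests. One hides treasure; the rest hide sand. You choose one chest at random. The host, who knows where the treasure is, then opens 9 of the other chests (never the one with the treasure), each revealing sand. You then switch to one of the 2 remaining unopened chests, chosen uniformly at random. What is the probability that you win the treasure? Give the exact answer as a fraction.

11/24

Your original chest holds the treasure with probability 1/12, so the other 11 collectively hold it with probability 11/12.
The host can always find 9 empty chests to open, so the reveals don't change that 11/12; it is now spread over the 2 remaining unopened chests.
P(win by switching) = (11/12) · (1/2) = 11/24.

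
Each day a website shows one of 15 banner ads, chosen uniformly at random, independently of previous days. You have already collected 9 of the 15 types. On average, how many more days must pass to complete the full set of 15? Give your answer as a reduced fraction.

Starting from 9 distinct types, each trial gives a new one with probability (15−i)/15 when i types are held, so the wait for the next new type is 15/(15−i).
E = 15/6 + 15/5 + 15/4 + 15/3 + 15/2 + 15/1 = 147/4.

147/4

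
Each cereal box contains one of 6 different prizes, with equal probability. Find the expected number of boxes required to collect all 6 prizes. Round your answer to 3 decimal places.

After i distinct types are collected, each trial gives a new one with probability (6−i)/6, so the expected wait for the next new type is 6/(6−i).
E = 6/6 + 6/5 + 6/4 + 6/3 + 6/2 + 6/1 = 147/10 ≈ 14.700.

14.700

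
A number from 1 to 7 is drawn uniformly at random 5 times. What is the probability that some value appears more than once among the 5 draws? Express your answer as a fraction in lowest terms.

2041/2401

P(all 5 different) = 7/7 · 6/7 · ··· · 3/7 = 360/2401.
P(at least two equal) = 1 − 360/2401 = 2041/2401.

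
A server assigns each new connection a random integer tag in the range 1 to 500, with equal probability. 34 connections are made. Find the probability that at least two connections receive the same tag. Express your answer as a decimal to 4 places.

0.6827

It's easier to compute the probability that all 34 are distinct.
P(all distinct) = 500/500 · 499/500 · ··· · 467/500 ≈ 0.3173.
So the probability of at least one match is 1 − 0.3173 = 0.6827.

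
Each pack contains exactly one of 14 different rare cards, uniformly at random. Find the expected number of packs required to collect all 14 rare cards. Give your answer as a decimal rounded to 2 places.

After i distinct types are collected, each trial gives a new one with probability (14−i)/14, so the expected wait for the next new type is 14/(14−i).
E = 14/14 + 14/13 + 14/12 + 14/11 + 14/10 + 14/9 + 14/8 + 14/7 + 14/6 + 14/5 + 14/4 + 14/3 + 14/2 + 14/1 = 1171733/25740 ≈ 45.52.

45.52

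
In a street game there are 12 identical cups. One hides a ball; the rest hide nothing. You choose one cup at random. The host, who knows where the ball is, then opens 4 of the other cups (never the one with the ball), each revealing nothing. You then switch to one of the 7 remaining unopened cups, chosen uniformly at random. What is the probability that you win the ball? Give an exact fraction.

11/84

Your original cup holds the ball with probability 1/12, so the other 11 collectively hold it with probability 11/12.
The host can always find 4 empty cups to open, so the reveals don't change that 11/12; it is now spread over the 7 remaining unopened cups.
P(win by switching) = (11/12) · (1/7) = 11/84.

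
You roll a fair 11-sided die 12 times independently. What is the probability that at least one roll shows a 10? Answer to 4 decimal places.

0.6814

P(no roll shows a 10) = (10/11)^12 ≈ 0.3186.
P(at least one) = 1 − 0.3186 = 0.6814.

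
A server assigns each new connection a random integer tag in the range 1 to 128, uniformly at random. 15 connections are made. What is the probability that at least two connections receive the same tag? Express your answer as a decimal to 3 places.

0.574

It's easier to compute the probability that all 15 are distinct.
P(all distinct) = 128/128 · 127/128 · ··· · 114/128 ≈ 0.426.
So the probability of at least one match is 1 − 0.426 = 0.574.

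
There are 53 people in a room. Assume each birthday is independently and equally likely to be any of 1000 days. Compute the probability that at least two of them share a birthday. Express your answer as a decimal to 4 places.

It's easier to compute the probability that all 53 are distinct.
P(all distinct) = 1000/1000 · 999/1000 · ··· · 948/1000 ≈ 0.2459.
So the probability of at least one match is 1 − 0.2459 = 0.7541.

0.7541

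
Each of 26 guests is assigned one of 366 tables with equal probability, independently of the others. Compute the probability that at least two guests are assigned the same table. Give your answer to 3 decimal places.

0.597

It's easier to compute the probability that all 26 are distinct.
P(all distinct) = 366/366 · 365/366 · ··· · 341/366 ≈ 0.403.
So the probability of at least one match is 1 − 0.403 = 0.597.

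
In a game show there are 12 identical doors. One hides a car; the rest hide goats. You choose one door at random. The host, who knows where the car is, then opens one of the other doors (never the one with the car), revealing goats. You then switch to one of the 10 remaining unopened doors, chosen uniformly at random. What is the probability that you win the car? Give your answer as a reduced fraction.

Your original door holds the car with probability 1/12, so the other 11 collectively hold it with probability 11/12.
The host can always find an empty door to open, so this doesn't change that 11/12; it is now spread over the 10 remaining unopened doors.
P(win by switching) = (11/12) · (1/10) = 11/120.

11/120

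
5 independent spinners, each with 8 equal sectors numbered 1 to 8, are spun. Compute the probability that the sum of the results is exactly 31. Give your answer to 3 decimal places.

There are 8^5 = 32768 equally likely outcomes.
The number of ordered 5-tuples from {1,…,8} summing to 31 is 690.
P(sum = 31) = 690/32768 = 345/16384 ≈ 0.021.

0.021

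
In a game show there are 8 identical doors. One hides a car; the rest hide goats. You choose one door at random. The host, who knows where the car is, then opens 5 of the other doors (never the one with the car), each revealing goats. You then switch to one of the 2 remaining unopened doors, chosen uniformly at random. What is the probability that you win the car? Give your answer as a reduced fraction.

Your original door holds the car with probability 1/8, so the other 7 collectively hold it with probability 7/8.
The host can always find 5 empty doors to open, so the reveals don't change that 7/8; it is now spread over the 2 remaining unopened doors.
P(win by switching) = (7/8) · (1/2) = 7/16.

7/16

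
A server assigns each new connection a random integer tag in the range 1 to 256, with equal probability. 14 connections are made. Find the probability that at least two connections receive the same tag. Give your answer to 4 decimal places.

0.3036

It's easier to compute the probability that all 14 are distinct.
P(all distinct) = 256/256 · 255/256 · ··· · 243/256 ≈ 0.6964.
So the probability of at least one match is 1 − 0.6964 = 0.3036.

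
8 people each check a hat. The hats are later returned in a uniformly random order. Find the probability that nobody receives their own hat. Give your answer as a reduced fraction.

This is the derangement probability: permutations of 8 with no fixed point.
D(8) = 8! · (1 − 1/1! + 1/2! − ··· + (−1)^8/8!) = 14833.
P = 14833/40320 = 2119/5760.

2119/5760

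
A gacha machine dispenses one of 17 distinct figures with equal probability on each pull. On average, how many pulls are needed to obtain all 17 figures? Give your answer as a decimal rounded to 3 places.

After i distinct types are collected, each trial gives a new one with probability (17−i)/17, so the expected wait for the next new type is 17/(17−i).
E = 17/17 + 17/16 + 17/15 + 17/14 + 17/13 + 17/12 + 17/11 + 17/10 + 17/9 + 17/8 + 17/7 + 17/6 + 17/5 + 17/4 + 17/3 + 17/2 + 17/1 = 42142223/720720 ≈ 58.472.

58.472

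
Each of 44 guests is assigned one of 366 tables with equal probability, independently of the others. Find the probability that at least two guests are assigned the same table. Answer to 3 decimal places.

0.932

It's easier to compute the probability that all 44 are distinct.
P(all distinct) = 366/366 · 365/366 · ··· · 323/366 ≈ 0.068.
So the probability of at least one match is 1 − 0.068 = 0.932.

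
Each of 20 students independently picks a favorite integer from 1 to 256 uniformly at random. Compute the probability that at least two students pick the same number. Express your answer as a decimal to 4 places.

It's easier to compute the probability that all 20 are distinct.
P(all distinct) = 256/256 · 255/256 · ··· · 237/256 ≈ 0.4668.
So the probability of at least one match is 1 − 0.4668 = 0.5332.

0.5332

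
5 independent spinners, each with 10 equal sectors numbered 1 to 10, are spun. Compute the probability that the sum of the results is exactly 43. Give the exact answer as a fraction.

33/10000

There are 10^5 = 100000 equally likely outcomes.
The number of ordered 5-tuples from {1,…,10} summing to 43 is 330.
P(sum = 43) = 330/100000 = 33/10000.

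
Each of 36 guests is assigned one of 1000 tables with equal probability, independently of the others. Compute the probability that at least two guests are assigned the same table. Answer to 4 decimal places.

It's easier to compute the probability that all 36 are distinct.
P(all distinct) = 1000/1000 · 999/1000 · ··· · 965/1000 ≈ 0.5286.
So the probability of at least one match is 1 − 0.5286 = 0.4714.

0.4714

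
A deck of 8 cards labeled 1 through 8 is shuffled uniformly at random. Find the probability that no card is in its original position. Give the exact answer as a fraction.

This is the derangement probability: permutations of 8 with no fixed point.
D(8) = 8! · (1 − 1/1! + 1/2! − ··· + (−1)^8/8!) = 14833.
P = 14833/40320 = 2119/5760.

2119/5760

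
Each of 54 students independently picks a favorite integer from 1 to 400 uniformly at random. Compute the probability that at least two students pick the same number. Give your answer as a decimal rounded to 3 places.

It's easier to compute the probability that all 54 are distinct.
P(all distinct) = 400/400 · 399/400 · ··· · 347/400 ≈ 0.024.
So the probability of at least one match is 1 − 0.024 = 0.976.

0.976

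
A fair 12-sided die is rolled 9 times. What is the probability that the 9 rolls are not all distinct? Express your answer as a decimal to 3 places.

P(all 9 different) = 12/12 · 11/12 · ··· · 4/12 ≈ 0.015.
P(at least two equal) = 1 − 0.015 = 0.985.

0.985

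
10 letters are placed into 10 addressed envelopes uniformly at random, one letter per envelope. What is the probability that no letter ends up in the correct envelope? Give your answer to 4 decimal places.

This is the derangement probability: permutations of 10 with no fixed point.
D(10) = 10! · (1 − 1/1! + 1/2! − ··· + (−1)^10/10!) = 1334961.
P = 1334961/3628800 = 16481/44800 ≈ 0.3679.

0.3679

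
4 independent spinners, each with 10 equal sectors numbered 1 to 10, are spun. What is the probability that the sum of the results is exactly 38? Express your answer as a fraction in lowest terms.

1/1000

There are 10^4 = 10000 equally likely outcomes.
The number of ordered 4-tuples from {1,…,10} summing to 38 is 10.
P(sum = 38) = 10/10000 = 1/1000.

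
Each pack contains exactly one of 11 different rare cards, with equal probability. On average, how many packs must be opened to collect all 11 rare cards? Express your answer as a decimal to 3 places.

After i distinct types are collected, each trial gives a new one with probability (11−i)/11, so the expected wait for the next new type is 11/(11−i).
E = 11/11 + 11/10 + 11/9 + 11/8 + 11/7 + 11/6 + 11/5 + 11/4 + 11/3 + 11/2 + 11/1 = 83711/2520 ≈ 33.219.

33.219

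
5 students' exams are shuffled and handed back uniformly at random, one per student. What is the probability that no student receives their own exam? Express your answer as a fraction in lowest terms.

This is the derangement probability: permutations of 5 with no fixed point.
D(5) = 5! · (1 − 1/1! + 1/2! − ··· + (−1)^5/5!) = 44.
P = 44/120 = 11/30.

11/30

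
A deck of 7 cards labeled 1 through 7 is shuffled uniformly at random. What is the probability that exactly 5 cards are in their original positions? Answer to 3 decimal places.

0.004

Choose which 5 of the 7 are fixed: C(7,5) = 21 ways.
The remaining 2 must have no fixed point: D(2) = 1.
P = 21·1/5040 = 1/240 ≈ 0.004.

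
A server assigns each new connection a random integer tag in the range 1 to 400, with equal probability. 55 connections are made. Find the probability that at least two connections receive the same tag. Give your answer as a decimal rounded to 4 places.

It's easier to compute the probability that all 55 are distinct.
P(all distinct) = 400/400 · 399/400 · ··· · 346/400 ≈ 0.0204.
So the probability of at least one match is 1 − 0.0204 = 0.9796.

0.9796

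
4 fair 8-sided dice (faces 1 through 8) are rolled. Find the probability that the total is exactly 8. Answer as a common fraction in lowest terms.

There are 8^4 = 4096 equally likely outcomes.
The number of ordered 4-tuples from {1,…,8} summing to 8 is 35.
P(sum = 8) = 35/4096.

35/4096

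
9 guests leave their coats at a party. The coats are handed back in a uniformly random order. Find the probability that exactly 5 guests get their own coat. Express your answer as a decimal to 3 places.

0.003

Choose which 5 of the 9 are fixed: C(9,5) = 126 ways.
The remaining 4 must have no fixed point: D(4) = 9.
P = 126·9/362880 = 1/320 ≈ 0.003.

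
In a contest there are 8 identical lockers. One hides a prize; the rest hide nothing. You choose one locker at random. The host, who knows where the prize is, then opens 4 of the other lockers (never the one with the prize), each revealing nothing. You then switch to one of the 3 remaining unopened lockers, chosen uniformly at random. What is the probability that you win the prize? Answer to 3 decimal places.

0.292

Your original locker holds the prize with probability 1/8, so the other 7 collectively hold it with probability 7/8.
The host can always find 4 empty lockers to open, so the reveals don't change that 7/8; it is now spread over the 3 remaining unopened lockers.
P(win by switching) = (7/8) · (1/3) = 7/24 ≈ 0.292.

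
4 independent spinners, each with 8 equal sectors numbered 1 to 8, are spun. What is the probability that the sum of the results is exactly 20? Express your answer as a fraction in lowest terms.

There are 8^4 = 4096 equally likely outcomes.
The number of ordered 4-tuples from {1,…,8} summing to 20 is 315.
P(sum = 20) = 315/4096.

315/4096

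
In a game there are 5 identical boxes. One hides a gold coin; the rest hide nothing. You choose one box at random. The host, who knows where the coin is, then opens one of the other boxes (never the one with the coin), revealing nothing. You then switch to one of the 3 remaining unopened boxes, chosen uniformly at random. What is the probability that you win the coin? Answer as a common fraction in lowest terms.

Your original box holds the coin with probability 1/5, so the other 4 collectively hold it with probability 4/5.
The host can always find an empty box to open, so this doesn't change that 4/5; it is now spread over the 3 remaining unopened boxes.
P(win by switching) = (4/5) · (1/3) = 4/15.

4/15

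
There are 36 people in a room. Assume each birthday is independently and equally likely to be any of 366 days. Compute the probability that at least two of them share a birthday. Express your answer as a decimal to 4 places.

0.8313

It's easier to compute the probability that all 36 are distinct.
P(all distinct) = 366/366 · 365/366 · ··· · 331/366 ≈ 0.1687.
So the probability of at least one match is 1 − 0.1687 = 0.8313.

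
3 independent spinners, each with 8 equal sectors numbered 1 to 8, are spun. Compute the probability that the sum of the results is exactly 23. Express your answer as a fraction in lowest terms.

There are 8^3 = 512 equally likely outcomes.
The number of ordered 3-tuples from {1,…,8} summing to 23 is 3.
P(sum = 23) = 3/512.

3/512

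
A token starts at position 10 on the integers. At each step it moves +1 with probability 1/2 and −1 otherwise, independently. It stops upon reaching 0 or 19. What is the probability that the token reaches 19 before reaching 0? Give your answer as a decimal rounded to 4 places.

With a fair step, P(i) = ½P(i−1) + ½P(i+1) with P(0)=0, P(19)=1 has the linear solution P(i) = i/19.
P(10) = 10/19 ≈ 0.5263.

0.5263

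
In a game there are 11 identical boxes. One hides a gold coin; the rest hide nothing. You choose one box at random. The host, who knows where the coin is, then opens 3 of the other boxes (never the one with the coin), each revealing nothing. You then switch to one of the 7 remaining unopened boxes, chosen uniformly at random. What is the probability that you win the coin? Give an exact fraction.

Your original box holds the coin with probability 1/11, so the other 10 collectively hold it with probability 10/11.
The host can always find 3 empty boxes to open, so the reveals don't change that 10/11; it is now spread over the 7 remaining unopened boxes.
P(win by switching) = (10/11) · (1/7) = 10/77.

10/77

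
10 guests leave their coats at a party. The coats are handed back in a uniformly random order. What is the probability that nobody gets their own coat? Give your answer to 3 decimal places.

This is the derangement probability: permutations of 10 with no fixed point.
D(10) = 10! · (1 − 1/1! + 1/2! − ··· + (−1)^10/10!) = 1334961.
P = 1334961/3628800 = 16481/44800 ≈ 0.368.

0.368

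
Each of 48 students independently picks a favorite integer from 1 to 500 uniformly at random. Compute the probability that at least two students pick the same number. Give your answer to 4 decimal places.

It's easier to compute the probability that all 48 are distinct.
P(all distinct) = 500/500 · 499/500 · ··· · 453/500 ≈ 0.0972.
So the probability of at least one match is 1 − 0.0972 = 0.9028.

0.9028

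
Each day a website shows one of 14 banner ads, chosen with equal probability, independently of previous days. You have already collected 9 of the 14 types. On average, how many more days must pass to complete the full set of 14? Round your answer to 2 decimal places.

31.97

Starting from 9 distinct types, each trial gives a new one with probability (14−i)/14 when i types are held, so the wait for the next new type is 14/(14−i).
E = 14/5 + 14/4 + 14/3 + 14/2 + 14/1 = 959/30 ≈ 31.97.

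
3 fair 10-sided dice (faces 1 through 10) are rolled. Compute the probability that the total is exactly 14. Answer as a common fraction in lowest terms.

69/1000

There are 10^3 = 1000 equally likely outcomes.
The number of ordered 3-tuples from {1,…,10} summing to 14 is 69.
P(sum = 14) = 69/1000.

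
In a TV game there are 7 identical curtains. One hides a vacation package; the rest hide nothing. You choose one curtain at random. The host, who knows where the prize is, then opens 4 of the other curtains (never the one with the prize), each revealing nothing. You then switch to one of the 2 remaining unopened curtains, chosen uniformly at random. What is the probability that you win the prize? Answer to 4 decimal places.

Your original curtain holds the prize with probability 1/7, so the other 6 collectively hold it with probability 6/7.
The host can always find 4 empty curtains to open, so the reveals don't change that 6/7; it is now spread over the 2 remaining unopened curtains.
P(win by switching) = (6/7) · (1/2) = 3/7 ≈ 0.4286.

0.4286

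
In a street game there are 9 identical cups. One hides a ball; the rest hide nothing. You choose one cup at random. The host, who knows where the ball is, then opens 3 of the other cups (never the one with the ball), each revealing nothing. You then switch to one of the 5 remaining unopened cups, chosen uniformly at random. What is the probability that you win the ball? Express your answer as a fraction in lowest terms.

Your original cup holds the ball with probability 1/9, so the other 8 collectively hold it with probability 8/9.
The host can always find 3 empty cups to open, so the reveals don't change that 8/9; it is now spread over the 5 remaining unopened cups.
P(win by switching) = (8/9) · (1/5) = 8/45.

8/45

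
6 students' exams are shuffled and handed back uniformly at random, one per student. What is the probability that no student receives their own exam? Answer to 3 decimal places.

0.368

This is the derangement probability: permutations of 6 with no fixed point.
D(6) = 6! · (1 − 1/1! + 1/2! − ··· + (−1)^6/6!) = 265.
P = 265/720 = 53/144 ≈ 0.368.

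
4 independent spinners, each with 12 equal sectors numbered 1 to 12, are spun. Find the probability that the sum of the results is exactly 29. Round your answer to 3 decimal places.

0.051

There are 12^4 = 20736 equally likely outcomes.
The number of ordered 4-tuples from {1,…,12} summing to 29 is 1060.
P(sum = 29) = 1060/20736 = 265/5184 ≈ 0.051.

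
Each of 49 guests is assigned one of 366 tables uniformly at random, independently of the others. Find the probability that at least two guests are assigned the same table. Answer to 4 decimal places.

It's easier to compute the probability that all 49 are distinct.
P(all distinct) = 366/366 · 365/366 · ··· · 318/366 ≈ 0.0346.
So the probability of at least one match is 1 − 0.0346 = 0.9654.

0.9654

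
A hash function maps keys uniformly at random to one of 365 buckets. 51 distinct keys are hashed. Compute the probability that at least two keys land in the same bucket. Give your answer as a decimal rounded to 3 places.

0.974

It's easier to compute the probability that all 51 are distinct.
P(all distinct) = 365/365 · 364/365 · ··· · 315/365 ≈ 0.026.
So the probability of at least one match is 1 − 0.026 = 0.974.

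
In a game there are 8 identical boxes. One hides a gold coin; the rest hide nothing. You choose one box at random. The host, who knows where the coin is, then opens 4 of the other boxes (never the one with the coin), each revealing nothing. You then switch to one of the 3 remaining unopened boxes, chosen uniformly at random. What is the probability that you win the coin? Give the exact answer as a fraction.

7/24

Your original box holds the coin with probability 1/8, so the other 7 collectively hold it with probability 7/8.
The host can always find 4 empty boxes to open, so the reveals don't change that 7/8; it is now spread over the 3 remaining unopened boxes.
P(win by switching) = (7/8) · (1/3) = 7/24.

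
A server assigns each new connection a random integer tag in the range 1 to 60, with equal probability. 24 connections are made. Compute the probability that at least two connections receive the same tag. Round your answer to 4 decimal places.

It's easier to compute the probability that all 24 are distinct.
P(all distinct) = 60/60 · 59/60 · ··· · 37/60 ≈ 0.0047.
So the probability of at least one match is 1 − 0.0047 = 0.9953.

0.9953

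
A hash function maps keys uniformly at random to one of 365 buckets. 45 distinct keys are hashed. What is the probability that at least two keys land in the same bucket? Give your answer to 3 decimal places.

0.941

It's easier to compute the probability that all 45 are distinct.
P(all distinct) = 365/365 · 364/365 · ··· · 321/365 ≈ 0.059.
So the probability of at least one match is 1 − 0.059 = 0.941.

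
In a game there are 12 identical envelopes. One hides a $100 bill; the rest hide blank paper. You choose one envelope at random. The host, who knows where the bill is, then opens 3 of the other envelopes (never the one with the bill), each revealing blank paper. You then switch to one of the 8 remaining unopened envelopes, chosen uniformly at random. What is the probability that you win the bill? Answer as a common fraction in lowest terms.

Your original envelope holds the bill with probability 1/12, so the other 11 collectively hold it with probability 11/12.
The host can always find 3 empty envelopes to open, so the reveals don't change that 11/12; it is now spread over the 8 remaining unopened envelopes.
P(win by switching) = (11/12) · (1/8) = 11/96.

11/96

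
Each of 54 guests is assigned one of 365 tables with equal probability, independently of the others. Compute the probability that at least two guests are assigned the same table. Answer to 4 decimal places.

It's easier to compute the probability that all 54 are distinct.
P(all distinct) = 365/365 · 364/365 · ··· · 312/365 ≈ 0.0161.
So the probability of at least one match is 1 − 0.0161 = 0.9839.

0.9839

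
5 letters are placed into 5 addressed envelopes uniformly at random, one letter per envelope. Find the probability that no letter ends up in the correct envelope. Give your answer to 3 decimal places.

This is the derangement probability: permutations of 5 with no fixed point.
D(5) = 5! · (1 − 1/1! + 1/2! − ··· + (−1)^5/5!) = 44.
P = 44/120 = 11/30 ≈ 0.367.

0.367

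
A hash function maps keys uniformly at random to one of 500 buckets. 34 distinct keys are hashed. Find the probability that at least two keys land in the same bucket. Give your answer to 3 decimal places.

It's easier to compute the probability that all 34 are distinct.
P(all distinct) = 500/500 · 499/500 · ··· · 467/500 ≈ 0.317.
So the probability of at least one match is 1 − 0.317 = 0.683.

0.683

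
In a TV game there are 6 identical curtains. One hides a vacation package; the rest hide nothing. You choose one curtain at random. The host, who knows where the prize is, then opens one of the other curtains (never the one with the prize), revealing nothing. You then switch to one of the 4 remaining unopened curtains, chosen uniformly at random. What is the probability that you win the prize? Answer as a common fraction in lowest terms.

Your original curtain holds the prize with probability 1/6, so the other 5 collectively hold it with probability 5/6.
The host can always find an empty curtain to open, so this doesn't change that 5/6; it is now spread over the 4 remaining unopened curtains.
P(win by switching) = (5/6) · (1/4) = 5/24.

5/24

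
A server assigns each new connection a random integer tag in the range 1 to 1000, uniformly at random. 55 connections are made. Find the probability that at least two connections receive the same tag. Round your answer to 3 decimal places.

It's easier to compute the probability that all 55 are distinct.
P(all distinct) = 1000/1000 · 999/1000 · ··· · 946/1000 ≈ 0.220.
So the probability of at least one match is 1 − 0.220 = 0.780.

0.780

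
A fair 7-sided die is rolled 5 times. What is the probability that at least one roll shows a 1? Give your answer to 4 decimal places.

0.5373

P(no roll shows a 1) = (6/7)^5 ≈ 0.4627.
P(at least one) = 1 − 0.4627 = 0.5373.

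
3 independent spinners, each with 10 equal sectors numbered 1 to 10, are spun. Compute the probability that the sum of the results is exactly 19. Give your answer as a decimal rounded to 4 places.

0.0690

There are 10^3 = 1000 equally likely outcomes.
The number of ordered 3-tuples from {1,…,10} summing to 19 is 69.
P(sum = 19) = 69/1000 ≈ 0.0690.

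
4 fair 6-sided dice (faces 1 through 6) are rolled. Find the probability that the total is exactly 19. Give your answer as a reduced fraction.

7/162

There are 6^4 = 1296 equally likely outcomes.
The number of ordered 4-tuples from {1,…,6} summing to 19 is 56.
P(sum = 19) = 56/1296 = 7/162.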